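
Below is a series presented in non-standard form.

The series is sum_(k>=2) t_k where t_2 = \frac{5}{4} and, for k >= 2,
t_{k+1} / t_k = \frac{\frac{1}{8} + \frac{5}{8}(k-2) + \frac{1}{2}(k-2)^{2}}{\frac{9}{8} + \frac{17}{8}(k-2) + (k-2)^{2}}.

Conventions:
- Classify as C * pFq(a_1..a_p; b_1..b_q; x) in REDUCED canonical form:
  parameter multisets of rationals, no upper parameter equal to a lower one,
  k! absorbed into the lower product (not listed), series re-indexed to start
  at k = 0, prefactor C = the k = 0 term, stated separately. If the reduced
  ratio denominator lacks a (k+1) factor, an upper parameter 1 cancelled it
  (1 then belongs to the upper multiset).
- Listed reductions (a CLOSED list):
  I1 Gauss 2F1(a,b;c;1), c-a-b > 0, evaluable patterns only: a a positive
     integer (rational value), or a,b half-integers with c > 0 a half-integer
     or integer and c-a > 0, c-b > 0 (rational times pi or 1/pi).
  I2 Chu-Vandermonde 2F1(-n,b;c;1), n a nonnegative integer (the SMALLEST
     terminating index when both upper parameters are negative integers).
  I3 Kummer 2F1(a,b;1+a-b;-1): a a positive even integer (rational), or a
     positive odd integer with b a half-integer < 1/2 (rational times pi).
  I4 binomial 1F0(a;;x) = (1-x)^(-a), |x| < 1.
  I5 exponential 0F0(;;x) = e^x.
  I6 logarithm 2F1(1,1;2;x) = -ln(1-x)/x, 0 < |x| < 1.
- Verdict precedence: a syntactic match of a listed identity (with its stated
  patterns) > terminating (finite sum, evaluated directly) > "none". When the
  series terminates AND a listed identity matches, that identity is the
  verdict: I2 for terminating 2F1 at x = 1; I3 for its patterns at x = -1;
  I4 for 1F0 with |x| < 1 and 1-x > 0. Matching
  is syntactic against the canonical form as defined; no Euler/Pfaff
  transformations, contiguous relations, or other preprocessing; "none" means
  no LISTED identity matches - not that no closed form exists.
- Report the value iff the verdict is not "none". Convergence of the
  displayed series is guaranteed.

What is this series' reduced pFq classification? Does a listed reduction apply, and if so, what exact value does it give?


Prefactor \frac{5}{4}, argument \frac{1}{2}: 2F1 with upper {\frac{1}{4}, 1} over lower {\frac{9}{8}}. Verdict: no listed reduction: x = \frac{1}{2} and upper {\frac{1}{4}, 1} fail every I1-I6 pattern.

Structural cue: t_0 being \frac{5}{4}, factor the ratio over Q (prefactor 5/4): negated roots = parameters.
Ratio: r(k) = \frac{1}{2} * (k+\frac{1}{4}) (k+1) / [(k+\frac{9}{8}) (k+1)] ; factor over Q: parameters, x = \frac{1}{2}, and C = \frac{5}{4}.


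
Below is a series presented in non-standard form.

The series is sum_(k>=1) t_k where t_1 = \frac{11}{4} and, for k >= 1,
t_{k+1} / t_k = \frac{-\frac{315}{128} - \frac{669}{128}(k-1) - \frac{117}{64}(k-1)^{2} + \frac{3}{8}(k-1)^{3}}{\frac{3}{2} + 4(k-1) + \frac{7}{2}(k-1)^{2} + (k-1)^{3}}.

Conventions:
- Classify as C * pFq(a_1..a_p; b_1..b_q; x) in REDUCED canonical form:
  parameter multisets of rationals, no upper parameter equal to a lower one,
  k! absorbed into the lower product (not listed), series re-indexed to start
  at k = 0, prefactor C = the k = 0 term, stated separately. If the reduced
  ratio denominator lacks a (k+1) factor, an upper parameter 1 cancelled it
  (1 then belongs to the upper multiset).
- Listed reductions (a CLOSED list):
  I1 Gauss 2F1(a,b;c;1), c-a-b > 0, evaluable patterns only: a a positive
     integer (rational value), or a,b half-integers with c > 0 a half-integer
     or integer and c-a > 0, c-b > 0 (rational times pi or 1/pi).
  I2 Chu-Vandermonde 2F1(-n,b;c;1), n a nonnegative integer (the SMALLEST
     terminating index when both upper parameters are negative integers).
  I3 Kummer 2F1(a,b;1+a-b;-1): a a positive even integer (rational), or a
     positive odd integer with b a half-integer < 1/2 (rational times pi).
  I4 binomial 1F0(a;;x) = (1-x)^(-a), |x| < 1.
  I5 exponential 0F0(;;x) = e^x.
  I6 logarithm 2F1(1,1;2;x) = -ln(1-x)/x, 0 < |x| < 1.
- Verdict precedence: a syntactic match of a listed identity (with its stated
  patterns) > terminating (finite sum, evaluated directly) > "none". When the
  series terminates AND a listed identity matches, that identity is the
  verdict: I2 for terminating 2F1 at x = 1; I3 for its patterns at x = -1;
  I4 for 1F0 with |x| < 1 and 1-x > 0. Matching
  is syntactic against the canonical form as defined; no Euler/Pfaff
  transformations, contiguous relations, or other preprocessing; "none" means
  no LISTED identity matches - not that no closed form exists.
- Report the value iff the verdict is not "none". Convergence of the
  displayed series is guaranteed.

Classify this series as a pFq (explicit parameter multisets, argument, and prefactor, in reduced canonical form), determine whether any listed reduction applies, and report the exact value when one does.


Classification (C = \frac{11}{4}): 2F1 with upper {-7, \frac{5}{8}}, lower {1}, argument x = \frac{3}{8}. Verdict: terminating. With -7 upstairs the series is a 8-term polynomial sum; evaluated term by term. Hence: \frac{205940003307401}{281474976710656}.

First insight: with t_0 = \frac{11}{4}, the expanded ratio factors over Q; prefactor 11/4, roots give parameters.
Term ratio: r(k) = \frac{3}{8} * (k-7) (k+\frac{5}{8}) / [(k+1) (k+1)] - rational in k, leading ratio \frac{3}{8}; with t_0 = \frac{11}{4}, classification follows.


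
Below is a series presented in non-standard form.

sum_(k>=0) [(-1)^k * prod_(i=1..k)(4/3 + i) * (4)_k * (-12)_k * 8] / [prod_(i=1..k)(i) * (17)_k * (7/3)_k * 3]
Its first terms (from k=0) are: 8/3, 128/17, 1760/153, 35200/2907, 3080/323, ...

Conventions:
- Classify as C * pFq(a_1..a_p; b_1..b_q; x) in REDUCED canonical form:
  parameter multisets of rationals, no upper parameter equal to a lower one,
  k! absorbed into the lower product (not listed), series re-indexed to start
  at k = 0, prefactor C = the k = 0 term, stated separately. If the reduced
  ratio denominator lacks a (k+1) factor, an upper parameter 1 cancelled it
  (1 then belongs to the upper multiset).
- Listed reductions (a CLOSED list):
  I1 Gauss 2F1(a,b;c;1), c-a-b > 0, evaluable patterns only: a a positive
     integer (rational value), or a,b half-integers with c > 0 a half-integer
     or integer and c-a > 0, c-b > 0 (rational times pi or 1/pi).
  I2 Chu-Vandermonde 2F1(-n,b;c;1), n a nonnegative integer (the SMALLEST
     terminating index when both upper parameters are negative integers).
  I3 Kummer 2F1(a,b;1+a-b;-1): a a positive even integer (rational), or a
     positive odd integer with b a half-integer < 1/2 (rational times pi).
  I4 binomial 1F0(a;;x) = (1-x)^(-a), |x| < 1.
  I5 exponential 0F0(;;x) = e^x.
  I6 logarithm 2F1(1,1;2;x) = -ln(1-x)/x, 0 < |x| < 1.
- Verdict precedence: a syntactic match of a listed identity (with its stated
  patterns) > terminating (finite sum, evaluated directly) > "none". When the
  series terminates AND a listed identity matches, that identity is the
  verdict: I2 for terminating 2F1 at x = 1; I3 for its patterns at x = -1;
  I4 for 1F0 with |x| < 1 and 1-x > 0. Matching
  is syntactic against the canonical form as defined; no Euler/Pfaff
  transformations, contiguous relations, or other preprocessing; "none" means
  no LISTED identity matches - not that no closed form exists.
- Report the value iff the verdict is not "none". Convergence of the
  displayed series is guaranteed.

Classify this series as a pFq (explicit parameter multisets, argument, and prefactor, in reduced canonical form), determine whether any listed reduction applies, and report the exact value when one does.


The series (x = -1) is 2F1: upper {-12, 4}, lower {17}, prefactor 8/3. Verdict: Kummer's theorem (I3) applies (x = -1; c = 17 equals 1+a-b for upper {-12, 4}: listed pattern). Its exact value is 160/3.

The tell: with t_0 = 8/3, the parameter 7/3 appears in both the upper and lower lists and cancels.
Term ratio: r(k) = (-1) * (k-12) (k+4) / [(k+17) (k+1)] - rational in k. x = (-1); t_0 = 8/3; negate the roots.


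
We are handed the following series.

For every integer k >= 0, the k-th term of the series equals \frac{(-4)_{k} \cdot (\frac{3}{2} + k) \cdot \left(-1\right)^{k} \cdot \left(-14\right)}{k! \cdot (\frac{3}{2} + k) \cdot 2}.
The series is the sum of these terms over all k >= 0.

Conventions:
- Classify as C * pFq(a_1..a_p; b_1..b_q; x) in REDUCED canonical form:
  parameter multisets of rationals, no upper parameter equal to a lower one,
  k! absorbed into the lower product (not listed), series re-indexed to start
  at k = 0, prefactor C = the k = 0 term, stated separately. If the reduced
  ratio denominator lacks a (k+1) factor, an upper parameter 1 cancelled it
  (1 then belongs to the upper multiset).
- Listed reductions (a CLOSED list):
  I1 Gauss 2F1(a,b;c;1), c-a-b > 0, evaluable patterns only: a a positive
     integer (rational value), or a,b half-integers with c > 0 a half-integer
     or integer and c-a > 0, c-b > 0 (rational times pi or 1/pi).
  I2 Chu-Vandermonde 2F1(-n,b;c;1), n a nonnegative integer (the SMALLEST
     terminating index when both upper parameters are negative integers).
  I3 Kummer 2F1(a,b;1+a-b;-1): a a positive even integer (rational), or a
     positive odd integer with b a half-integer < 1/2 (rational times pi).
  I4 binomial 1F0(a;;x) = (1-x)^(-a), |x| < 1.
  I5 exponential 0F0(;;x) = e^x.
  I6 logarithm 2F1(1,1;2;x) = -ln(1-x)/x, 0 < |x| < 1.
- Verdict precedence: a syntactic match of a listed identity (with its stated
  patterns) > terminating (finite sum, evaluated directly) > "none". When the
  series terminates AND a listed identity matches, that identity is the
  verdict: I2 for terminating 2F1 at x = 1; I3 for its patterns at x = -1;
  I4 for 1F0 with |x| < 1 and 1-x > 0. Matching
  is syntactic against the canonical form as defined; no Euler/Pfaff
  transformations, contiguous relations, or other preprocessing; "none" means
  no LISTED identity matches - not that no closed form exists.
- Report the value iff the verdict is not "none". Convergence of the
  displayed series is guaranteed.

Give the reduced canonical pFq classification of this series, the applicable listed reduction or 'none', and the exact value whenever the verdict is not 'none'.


With C = -7: the canonical form is 1F0(-4; -; -1). Verdict: terminating - the sum ends at index 4 because -4 is a negative integer; exact evaluation follows. Exact value: -112.

Key observation: t_0 = -7 here, and striking the common factor k + 3/2 reduces the term (C = -7).
Step ratio: r(k) = -1 * (k-4) / [(k+1)] ; factor over Q: parameters, x = -1, and C = -7.


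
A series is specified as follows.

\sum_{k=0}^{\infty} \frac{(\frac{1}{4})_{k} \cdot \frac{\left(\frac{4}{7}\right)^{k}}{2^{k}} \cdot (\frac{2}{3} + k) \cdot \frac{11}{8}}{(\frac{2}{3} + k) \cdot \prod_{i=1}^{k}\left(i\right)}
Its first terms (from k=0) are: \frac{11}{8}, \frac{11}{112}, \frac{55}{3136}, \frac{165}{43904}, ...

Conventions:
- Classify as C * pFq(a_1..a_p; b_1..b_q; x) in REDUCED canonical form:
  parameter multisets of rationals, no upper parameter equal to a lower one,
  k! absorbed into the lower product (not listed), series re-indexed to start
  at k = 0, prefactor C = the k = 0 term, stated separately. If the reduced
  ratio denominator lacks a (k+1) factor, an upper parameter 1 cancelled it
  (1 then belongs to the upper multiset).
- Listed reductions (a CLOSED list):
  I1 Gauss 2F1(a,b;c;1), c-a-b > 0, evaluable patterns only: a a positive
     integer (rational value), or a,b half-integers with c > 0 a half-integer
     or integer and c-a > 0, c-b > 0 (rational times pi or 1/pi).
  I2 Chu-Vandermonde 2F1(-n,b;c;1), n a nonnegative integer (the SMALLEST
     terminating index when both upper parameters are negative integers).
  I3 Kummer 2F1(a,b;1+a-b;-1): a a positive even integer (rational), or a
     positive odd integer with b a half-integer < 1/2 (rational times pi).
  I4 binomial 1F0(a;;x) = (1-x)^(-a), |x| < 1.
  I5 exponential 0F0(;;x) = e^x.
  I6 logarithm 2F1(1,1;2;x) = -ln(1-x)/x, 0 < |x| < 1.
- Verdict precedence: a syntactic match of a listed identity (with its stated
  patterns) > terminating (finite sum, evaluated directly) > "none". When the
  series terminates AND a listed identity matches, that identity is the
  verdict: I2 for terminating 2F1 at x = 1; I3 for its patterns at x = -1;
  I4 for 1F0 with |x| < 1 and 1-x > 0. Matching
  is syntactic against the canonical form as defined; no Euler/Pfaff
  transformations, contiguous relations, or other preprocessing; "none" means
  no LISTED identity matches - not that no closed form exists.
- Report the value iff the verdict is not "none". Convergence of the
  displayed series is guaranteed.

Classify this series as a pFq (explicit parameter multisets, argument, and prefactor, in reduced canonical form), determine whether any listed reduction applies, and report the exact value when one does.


At argument \frac{2}{7}: a 1F0 with upper {\frac{1}{4}}, lower {-}, scaled by C = \frac{11}{8}. Verdict: binomial (I4) applies (the 1F0 binomial series: exponent -1/4, x = \frac{2}{7}). Exact value: \frac{11}{8} \cdot \left(\frac{5}{7}\right)^{-\frac{1}{4}}.

Structural cue: t_0 being \frac{11}{8}, the two k-th powers (C = 11/8, x = 2/7) combine into one argument.
Step ratio: r(k) = \frac{2}{7} * (k+\frac{1}{4}) / [(k+1)] - rational in k. x = \frac{2}{7}; t_0 = \frac{11}{8}; negate the roots.


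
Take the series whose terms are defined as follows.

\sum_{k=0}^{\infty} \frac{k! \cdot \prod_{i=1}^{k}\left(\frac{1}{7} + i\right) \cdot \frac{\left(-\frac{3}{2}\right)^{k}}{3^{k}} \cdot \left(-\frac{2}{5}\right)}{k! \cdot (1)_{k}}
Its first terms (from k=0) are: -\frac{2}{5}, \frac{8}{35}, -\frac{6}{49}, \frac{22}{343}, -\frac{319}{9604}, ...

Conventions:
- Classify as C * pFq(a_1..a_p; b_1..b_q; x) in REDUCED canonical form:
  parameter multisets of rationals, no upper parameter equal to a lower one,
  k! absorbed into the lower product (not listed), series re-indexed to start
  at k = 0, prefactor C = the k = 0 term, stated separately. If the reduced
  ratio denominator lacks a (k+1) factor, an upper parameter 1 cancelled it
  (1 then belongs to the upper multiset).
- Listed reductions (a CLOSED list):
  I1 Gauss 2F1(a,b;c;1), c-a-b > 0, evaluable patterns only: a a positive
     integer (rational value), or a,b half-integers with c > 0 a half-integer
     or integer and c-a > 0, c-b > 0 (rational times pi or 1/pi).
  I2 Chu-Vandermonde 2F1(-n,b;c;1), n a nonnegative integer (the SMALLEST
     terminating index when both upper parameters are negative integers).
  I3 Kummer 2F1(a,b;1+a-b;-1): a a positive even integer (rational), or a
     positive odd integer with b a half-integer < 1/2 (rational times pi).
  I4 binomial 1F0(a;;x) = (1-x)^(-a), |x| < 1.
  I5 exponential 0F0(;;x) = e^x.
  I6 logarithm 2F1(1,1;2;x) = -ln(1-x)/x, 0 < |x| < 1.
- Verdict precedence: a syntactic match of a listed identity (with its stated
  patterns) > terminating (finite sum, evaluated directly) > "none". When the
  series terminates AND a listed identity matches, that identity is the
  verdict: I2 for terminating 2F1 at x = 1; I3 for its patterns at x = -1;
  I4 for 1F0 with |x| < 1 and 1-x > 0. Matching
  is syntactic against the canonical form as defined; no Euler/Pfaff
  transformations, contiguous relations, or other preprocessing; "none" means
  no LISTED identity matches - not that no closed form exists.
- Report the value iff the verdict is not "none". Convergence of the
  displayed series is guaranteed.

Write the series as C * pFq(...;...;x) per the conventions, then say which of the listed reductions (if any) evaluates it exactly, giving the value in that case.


Reduced: x = -\frac{1}{2}, 1F0, upper = {\frac{8}{7}}, lower = {-}, C = -\frac{2}{5}. Verdict: binomial (I4) fires (the 1F0 binomial series: exponent -8/7, x = -\frac{1}{2}). Hence: \left(-\frac{2}{5}\right) \cdot \left(\frac{3}{2}\right)^{-\frac{8}{7}}.

The tell: t_0 being -\frac{2}{5}, the two k-th powers (prefactor -2/5) combine into one argument.
Ratio: r(k) = -\frac{1}{2} * (k+\frac{8}{7}) / [(k+1)] - poly over poly, x = -\frac{1}{2} from leading terms; C = -\frac{2}{5} at k = 0.


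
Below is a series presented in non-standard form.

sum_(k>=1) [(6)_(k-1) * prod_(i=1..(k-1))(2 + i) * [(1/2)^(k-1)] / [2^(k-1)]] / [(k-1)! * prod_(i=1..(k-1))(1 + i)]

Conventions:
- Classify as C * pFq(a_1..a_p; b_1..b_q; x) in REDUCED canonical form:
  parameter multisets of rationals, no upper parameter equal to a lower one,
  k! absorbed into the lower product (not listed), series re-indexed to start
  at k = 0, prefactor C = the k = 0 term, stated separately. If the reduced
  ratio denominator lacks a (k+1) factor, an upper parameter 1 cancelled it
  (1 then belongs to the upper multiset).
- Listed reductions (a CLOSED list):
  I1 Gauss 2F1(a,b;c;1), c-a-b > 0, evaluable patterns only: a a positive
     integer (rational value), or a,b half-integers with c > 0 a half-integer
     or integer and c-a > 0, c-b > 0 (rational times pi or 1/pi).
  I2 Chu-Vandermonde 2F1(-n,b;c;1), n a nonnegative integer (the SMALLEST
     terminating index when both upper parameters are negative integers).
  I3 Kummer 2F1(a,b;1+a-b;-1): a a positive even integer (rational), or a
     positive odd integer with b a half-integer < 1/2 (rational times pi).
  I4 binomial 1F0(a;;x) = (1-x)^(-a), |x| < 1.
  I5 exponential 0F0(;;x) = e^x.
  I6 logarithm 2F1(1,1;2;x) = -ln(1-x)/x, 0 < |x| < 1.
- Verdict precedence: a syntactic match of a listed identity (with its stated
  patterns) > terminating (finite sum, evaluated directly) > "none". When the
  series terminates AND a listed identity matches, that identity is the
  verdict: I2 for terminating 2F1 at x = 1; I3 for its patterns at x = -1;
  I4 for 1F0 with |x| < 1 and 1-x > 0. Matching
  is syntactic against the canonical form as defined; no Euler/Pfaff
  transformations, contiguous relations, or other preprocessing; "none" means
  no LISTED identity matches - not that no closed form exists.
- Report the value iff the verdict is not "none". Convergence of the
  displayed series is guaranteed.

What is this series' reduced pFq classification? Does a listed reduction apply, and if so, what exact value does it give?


This is 1 * 2F1(3, 6; 2; 1/4) in reduced canonical form. Verdict: none. Every listed pattern misses the 2F1 form at 1/4, upper {3, 6}.

The tell: from the first term 1: the two k-th powers (C = 1, x = 1/4) combine into one argument.
Ratio: r(k) = (1/4) * (k+3) (k+6) / [(k+2) (k+1)] - rational in k. x = (1/4); t_0 = 1; negate the roots.


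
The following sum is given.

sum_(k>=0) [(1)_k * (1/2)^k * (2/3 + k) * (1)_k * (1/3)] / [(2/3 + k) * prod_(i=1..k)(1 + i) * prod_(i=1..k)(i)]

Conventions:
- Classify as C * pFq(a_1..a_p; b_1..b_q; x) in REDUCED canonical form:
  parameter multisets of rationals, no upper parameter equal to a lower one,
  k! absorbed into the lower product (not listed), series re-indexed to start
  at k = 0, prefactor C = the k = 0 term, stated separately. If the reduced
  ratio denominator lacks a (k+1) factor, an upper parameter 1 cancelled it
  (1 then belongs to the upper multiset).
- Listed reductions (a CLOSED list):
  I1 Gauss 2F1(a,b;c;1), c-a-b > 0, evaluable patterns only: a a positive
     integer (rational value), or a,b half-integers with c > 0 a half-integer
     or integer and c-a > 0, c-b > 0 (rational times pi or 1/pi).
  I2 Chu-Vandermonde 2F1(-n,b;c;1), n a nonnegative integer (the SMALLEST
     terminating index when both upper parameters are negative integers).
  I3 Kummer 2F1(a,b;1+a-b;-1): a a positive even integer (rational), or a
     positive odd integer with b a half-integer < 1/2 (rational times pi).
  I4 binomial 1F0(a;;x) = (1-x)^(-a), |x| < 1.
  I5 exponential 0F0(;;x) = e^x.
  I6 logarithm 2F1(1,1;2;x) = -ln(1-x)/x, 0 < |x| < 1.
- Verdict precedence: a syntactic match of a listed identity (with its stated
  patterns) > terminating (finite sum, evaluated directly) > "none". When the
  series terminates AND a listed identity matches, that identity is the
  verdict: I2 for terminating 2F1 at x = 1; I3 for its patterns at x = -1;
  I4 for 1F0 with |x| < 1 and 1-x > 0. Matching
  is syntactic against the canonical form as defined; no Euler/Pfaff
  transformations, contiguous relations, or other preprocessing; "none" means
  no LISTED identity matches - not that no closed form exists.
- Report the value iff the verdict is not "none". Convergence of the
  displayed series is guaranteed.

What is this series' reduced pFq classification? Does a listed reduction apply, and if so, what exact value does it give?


Reduced: x = 1/2, 2F1, upper = {1, 1}, lower = {2}, C = 1/3. Verdict (x = 1/2): the I6 logarithm reduction applies (the logarithm: parameters (1,1;2), x = 1/2). Sum: (-2/3) * ln(1/2).

First insight: t_0 = 1/3 here, and the lower running product (prefactor 1/3) is a rising factorial.
Adjacent-term ratio: r(k) = (1/2) * (k+1) (k+1) / [(k+2) (k+1)] - rational in k. x = (1/2); t_0 = 1/3; negate the roots.


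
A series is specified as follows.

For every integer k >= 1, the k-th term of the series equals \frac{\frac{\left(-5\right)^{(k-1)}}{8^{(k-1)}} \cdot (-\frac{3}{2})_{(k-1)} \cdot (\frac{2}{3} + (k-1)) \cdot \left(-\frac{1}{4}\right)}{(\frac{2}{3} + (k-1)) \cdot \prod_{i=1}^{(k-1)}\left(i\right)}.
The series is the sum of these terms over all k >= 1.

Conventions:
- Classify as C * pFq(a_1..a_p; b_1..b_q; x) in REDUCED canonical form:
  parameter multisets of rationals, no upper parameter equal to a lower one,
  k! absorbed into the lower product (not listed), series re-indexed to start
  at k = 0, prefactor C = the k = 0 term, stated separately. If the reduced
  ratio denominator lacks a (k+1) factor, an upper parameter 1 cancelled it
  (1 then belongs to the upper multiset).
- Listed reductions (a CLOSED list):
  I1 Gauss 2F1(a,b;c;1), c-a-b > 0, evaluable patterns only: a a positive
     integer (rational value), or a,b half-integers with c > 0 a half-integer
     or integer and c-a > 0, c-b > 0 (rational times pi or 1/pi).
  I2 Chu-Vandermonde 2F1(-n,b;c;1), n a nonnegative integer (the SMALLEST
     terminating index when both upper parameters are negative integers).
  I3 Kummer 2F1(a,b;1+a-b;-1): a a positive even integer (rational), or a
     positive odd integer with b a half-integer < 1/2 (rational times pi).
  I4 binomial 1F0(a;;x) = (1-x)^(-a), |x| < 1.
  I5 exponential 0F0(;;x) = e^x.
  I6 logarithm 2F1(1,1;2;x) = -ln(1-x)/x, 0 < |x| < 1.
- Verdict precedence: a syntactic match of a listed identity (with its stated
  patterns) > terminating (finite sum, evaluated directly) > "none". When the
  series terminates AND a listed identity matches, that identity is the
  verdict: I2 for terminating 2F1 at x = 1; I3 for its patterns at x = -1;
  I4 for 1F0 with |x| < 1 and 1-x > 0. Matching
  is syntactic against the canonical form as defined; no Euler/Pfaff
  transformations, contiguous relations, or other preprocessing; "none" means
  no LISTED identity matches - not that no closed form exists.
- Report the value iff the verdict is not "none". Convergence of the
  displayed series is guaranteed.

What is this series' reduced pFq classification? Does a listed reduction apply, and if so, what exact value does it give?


At argument -\frac{5}{8}: a 1F0 with upper {-\frac{3}{2}}, lower {-}, scaled by C = -\frac{1}{4}. Verdict at x = -\frac{5}{8}: binomial (I4) matches (the 1F0 binomial series: exponent 3/2, x = -\frac{5}{8}). Exact value: \left(-\frac{1}{4}\right) \cdot \left(\frac{13}{8}\right)^{\frac{3}{2}}.

Key step: with t_0 = -\frac{1}{4}, k + 2/3 divides numerator and denominator alike; prefactor -1/4 after cancelling.
Term ratio: r(k) = -\frac{5}{8} * (k-\frac{3}{2}) / [(k+1)] - rational in k. x = -\frac{5}{8}; t_0 = -\frac{1}{4}; negate the roots.


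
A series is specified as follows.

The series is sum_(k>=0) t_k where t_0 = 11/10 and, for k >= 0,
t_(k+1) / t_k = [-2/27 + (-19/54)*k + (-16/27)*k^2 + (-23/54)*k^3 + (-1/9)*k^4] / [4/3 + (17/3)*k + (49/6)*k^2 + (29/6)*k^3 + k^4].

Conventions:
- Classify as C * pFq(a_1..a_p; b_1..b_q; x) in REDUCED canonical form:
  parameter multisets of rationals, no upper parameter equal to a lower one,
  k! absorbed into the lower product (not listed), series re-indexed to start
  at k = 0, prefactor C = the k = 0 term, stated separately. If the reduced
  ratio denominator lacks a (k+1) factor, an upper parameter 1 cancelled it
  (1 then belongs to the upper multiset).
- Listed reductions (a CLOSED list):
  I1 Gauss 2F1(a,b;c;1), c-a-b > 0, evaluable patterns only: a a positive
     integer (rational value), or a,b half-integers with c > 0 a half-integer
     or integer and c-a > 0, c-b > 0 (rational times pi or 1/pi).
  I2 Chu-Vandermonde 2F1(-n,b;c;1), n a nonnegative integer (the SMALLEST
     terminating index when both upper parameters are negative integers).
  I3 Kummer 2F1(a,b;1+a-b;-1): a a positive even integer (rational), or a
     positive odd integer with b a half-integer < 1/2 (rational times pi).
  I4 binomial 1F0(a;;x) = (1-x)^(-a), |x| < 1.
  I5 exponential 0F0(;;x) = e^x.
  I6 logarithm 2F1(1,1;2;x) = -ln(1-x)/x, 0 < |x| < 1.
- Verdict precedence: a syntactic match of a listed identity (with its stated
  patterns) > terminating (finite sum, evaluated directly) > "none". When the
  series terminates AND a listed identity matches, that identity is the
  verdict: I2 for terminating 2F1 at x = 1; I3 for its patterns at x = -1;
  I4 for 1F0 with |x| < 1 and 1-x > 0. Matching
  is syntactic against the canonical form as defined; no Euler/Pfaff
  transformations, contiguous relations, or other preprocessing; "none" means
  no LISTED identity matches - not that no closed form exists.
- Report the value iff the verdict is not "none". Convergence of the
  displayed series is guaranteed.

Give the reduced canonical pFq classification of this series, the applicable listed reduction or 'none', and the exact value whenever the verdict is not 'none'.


First insight: from the first term 11/10: the parameter 4/3 appears in both the upper and lower lists and cancels (alongside the other common factor).
Ratio: r(k) = (-1/9) * (k+1) (k+1) / [(k+2) (k+1)] - rational in k. x = (-1/9); t_0 = 11/10; negate the roots.

Prefactor 11/10, argument -1/9: 2F1 with upper {1, 1} over lower {2}. Verdict at x = -1/9: logarithm (I6) matches (the logarithm: parameters (1,1;2), x = -1/9). Sum: (99/10) * ln(10/9).


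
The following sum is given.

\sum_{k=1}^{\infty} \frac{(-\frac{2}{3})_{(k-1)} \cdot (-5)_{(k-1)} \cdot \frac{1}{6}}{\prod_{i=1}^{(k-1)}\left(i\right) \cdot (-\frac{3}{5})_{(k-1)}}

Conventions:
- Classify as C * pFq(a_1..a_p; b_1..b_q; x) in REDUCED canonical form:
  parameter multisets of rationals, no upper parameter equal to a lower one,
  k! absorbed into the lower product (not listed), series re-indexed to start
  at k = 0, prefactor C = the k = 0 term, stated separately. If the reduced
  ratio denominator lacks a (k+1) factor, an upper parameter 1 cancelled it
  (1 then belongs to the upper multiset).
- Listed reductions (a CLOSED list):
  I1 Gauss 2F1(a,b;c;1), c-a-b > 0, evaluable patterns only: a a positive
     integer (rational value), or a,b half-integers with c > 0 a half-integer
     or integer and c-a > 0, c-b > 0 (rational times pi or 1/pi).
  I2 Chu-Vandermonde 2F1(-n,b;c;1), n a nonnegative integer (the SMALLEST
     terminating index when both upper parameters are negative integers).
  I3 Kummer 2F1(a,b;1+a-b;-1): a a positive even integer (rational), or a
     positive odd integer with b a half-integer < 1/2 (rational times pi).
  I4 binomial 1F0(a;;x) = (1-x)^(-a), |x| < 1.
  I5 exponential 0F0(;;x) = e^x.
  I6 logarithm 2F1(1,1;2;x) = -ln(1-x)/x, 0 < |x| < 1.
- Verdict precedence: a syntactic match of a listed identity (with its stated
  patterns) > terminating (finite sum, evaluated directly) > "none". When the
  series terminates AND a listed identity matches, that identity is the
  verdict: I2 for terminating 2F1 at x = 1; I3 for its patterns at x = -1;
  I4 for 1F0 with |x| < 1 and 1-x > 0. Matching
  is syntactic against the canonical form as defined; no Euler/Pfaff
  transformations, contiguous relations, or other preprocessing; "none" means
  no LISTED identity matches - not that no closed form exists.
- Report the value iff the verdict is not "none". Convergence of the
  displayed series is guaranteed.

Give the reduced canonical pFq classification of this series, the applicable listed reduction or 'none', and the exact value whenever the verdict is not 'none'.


With C = \frac{1}{6}: the canonical form is 2F1(-5, -\frac{2}{3}; -\frac{3}{5}; 1). Verdict: this is the Chu-Vandermonde identity I2 (terminating 2F1 at x = 1 with n = 5, b = -2/3, c = -\frac{3}{5}). Sum: -\frac{86986}{780759}.

First insight: x = 1 and the product of the first k integers (C = 1/6, x = 1) is k!.
Ratio: r(k) = 1 * (k-5) (k-\frac{2}{3}) / [(k-\frac{3}{5}) (k+1)] ; factor over Q: parameters, x = 1, and C = \frac{1}{6}.


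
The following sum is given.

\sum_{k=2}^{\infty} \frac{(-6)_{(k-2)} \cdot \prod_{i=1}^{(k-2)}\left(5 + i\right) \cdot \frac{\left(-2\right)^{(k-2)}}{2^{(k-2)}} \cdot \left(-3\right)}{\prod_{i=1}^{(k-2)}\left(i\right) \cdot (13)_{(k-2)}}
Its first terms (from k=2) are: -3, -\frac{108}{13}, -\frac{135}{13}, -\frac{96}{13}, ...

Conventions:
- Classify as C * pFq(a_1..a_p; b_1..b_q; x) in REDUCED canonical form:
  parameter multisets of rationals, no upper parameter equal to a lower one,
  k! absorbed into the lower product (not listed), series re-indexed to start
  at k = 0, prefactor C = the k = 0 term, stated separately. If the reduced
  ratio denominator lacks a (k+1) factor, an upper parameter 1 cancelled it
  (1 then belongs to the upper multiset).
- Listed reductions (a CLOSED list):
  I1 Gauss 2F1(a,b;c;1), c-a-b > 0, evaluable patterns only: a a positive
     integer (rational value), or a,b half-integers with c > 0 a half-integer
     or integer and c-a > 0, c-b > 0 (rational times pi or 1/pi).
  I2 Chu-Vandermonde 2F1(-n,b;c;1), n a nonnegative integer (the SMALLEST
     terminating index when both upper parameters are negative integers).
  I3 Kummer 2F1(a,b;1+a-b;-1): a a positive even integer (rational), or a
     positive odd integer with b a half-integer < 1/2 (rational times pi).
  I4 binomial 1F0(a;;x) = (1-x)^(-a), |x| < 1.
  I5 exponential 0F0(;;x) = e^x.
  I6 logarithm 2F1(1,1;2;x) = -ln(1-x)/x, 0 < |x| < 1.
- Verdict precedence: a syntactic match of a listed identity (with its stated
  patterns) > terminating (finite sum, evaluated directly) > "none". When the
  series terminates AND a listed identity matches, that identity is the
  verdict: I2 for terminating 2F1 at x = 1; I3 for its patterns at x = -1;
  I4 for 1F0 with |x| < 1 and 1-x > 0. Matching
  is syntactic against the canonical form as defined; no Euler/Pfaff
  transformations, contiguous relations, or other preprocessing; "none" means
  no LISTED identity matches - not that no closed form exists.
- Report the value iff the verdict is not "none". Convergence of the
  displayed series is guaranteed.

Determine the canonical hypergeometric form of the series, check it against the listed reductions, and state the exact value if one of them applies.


x = -1 here; the reduced form reads 2F1, upper {-6, 6}, lower {13}, C = -3. Verdict: the Kummer evaluation I3 matches (x = -1; c = 13 equals 1+a-b for upper {-6, 6}: listed pattern). Sum: -33.

Structural cue: t_0 being -3, the two k-th powers (C = -3, x = -1) combine into one argument.
Step ratio: r(k) = -1 * (k-6) (k+6) / [(k+13) (k+1)] - rational; roots negated = parameters, x = -1, C = -3.


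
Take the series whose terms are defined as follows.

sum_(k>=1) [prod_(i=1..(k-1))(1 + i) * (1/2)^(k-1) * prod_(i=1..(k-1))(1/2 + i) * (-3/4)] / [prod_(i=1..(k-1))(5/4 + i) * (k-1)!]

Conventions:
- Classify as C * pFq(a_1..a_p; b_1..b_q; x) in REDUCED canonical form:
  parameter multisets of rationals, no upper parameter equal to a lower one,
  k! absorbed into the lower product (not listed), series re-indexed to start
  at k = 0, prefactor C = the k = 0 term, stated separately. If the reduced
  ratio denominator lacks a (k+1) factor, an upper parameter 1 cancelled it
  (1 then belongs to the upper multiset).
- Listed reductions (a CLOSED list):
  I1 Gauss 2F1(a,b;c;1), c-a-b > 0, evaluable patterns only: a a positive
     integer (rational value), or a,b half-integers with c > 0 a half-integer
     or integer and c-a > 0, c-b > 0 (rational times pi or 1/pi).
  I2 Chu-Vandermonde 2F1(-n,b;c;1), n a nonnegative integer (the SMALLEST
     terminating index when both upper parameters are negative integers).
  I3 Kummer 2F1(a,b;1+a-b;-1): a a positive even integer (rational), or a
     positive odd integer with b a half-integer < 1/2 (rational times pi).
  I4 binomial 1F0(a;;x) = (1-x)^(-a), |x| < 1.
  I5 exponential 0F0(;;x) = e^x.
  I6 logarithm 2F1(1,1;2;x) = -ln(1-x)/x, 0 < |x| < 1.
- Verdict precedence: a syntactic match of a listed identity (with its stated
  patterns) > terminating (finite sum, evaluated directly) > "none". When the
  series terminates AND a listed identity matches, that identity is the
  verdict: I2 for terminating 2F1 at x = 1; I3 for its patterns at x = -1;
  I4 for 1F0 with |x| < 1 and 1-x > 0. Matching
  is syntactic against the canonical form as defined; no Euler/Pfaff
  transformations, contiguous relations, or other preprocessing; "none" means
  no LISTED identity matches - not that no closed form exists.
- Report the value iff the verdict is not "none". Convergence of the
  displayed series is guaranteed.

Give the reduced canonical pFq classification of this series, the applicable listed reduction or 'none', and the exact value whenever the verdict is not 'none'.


With C = -3/4: the canonical form is 2F1(3/2, 2; 9/4; 1/2). Verdict: none. Every listed pattern misses the 2F1 form at 1/2, upper {3/2, 2}.

The tell: t_0 being -3/4, the running product (C = -3/4) telescopes to a rising factorial.
Step ratio: r(k) = (1/2) * (k+3/2) (k+2) / [(k+9/4) (k+1)] - rational; roots negated = parameters, x = (1/2), C = -3/4.


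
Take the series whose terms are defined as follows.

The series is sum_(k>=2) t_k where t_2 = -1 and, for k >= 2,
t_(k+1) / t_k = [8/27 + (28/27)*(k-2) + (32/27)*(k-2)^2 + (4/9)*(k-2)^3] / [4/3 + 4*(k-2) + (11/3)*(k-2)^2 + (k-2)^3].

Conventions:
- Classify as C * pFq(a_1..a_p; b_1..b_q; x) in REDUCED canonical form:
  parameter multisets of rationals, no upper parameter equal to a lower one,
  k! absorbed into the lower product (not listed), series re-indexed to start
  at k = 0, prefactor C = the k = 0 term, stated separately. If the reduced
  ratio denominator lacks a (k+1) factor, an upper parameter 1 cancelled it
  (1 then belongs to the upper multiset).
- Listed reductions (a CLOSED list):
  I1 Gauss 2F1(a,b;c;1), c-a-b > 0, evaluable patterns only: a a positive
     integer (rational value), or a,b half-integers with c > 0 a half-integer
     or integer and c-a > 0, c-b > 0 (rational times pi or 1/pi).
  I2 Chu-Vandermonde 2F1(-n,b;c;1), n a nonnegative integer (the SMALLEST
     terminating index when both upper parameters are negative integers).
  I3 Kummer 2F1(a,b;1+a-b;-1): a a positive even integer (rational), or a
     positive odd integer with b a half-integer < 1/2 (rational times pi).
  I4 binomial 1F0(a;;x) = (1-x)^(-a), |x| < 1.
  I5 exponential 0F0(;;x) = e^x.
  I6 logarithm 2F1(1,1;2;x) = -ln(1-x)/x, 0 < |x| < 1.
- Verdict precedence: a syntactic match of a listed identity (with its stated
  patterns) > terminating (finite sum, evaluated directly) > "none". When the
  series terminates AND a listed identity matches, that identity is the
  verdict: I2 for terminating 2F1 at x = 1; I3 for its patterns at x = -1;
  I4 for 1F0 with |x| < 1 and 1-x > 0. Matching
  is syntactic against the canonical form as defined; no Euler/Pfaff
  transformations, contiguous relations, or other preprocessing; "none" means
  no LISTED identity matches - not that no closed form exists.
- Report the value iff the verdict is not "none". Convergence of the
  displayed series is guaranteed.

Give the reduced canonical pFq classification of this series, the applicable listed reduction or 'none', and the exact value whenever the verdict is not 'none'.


The series (x = 4/9) is 2F1: upper {1, 1}, lower {2}, prefactor -1. Verdict: the logarithmic series (I6) applies (the logarithm: parameters (1,1;2), x = 4/9). Exact value: (9/4) * ln(5/9).

First insight: t_0 = -1 here, and the parameter 2/3 appears in both the upper and lower lists and cancels.
Ratio: r(k) = (4/9) * (k+1) (k+1) / [(k+2) (k+1)] - rational; roots negated = parameters, x = (4/9), C = -1.


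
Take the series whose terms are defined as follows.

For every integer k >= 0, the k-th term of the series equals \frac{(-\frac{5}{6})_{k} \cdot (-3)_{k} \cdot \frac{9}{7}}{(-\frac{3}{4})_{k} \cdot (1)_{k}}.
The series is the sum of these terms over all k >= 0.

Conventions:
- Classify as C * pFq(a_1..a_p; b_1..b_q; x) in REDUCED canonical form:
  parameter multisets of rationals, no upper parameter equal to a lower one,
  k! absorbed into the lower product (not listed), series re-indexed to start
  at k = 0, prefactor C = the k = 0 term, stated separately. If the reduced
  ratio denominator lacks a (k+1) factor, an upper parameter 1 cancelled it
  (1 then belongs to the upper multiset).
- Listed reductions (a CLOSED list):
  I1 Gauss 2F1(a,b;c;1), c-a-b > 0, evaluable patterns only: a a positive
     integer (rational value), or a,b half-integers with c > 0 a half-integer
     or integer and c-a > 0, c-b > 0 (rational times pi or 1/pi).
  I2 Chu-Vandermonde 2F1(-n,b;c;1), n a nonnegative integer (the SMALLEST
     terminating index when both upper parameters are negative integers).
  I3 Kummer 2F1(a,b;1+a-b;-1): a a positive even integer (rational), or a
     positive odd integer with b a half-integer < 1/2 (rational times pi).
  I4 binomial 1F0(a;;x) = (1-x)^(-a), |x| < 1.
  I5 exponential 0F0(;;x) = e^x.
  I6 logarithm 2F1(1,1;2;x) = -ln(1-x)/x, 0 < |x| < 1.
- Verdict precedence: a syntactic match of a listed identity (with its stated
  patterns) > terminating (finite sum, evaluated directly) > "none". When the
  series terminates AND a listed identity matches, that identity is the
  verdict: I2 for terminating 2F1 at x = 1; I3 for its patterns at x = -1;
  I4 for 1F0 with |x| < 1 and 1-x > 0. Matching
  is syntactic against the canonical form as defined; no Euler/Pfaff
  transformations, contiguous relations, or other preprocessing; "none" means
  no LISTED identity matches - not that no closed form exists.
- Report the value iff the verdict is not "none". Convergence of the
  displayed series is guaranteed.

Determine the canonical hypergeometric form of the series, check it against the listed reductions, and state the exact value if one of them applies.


Prefactor \frac{9}{7}, argument 1: 2F1 with upper {-3, -\frac{5}{6}} over lower {-\frac{3}{4}}. Verdict at x = 1: the Chu-Vandermonde identity I2 matches (terminating 2F1 at x = 1 with n = 3, b = -5/6, c = -\frac{3}{4}). Exact value: -\frac{65}{63}.

First insight: from the first term \frac{9}{7}: (1)_k (C = 9/7, x = 1) is k! itself.
Ratio: r(k) = 1 * (k-3) (k-\frac{5}{6}) / [(k-\frac{3}{4}) (k+1)] - rational in k, leading ratio 1; with t_0 = \frac{9}{7}, classification follows.


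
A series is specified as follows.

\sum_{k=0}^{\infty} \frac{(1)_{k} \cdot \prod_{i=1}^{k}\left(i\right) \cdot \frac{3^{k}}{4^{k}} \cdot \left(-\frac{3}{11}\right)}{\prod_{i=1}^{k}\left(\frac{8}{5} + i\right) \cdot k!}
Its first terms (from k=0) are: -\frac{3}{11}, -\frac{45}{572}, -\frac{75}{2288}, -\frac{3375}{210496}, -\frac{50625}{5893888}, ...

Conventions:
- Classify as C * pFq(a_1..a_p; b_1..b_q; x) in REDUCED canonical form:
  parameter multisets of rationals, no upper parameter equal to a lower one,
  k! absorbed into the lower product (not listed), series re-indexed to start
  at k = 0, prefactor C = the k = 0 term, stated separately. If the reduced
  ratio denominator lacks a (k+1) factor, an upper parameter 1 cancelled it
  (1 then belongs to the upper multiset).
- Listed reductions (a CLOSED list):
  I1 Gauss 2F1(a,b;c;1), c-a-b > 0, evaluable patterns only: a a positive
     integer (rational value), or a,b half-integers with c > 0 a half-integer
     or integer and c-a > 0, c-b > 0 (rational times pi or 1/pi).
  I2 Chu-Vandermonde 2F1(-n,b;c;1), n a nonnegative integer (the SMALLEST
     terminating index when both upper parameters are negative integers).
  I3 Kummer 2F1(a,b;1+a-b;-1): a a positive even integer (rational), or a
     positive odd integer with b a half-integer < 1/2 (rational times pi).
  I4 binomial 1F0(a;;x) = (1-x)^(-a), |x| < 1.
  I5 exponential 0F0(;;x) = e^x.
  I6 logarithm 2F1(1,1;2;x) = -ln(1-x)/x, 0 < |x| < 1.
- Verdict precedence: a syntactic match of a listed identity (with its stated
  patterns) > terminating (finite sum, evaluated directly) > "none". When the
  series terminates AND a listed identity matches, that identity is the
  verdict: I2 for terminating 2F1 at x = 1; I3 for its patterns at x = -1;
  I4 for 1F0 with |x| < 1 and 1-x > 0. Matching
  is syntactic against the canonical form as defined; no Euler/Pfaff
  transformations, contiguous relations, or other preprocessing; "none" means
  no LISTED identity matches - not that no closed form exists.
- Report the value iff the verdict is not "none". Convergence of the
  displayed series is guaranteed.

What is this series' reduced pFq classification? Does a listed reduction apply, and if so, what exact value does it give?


Key step: t_0 being -\frac{3}{11}, the lower running product (prefactor -3/11) is a rising factorial.
Adjacent-term ratio: r(k) = \frac{3}{4} * (k+1) (k+1) / [(k+\frac{13}{5}) (k+1)] - rational in k, leading ratio \frac{3}{4}; with t_0 = -\frac{3}{11}, classification follows.

At argument \frac{3}{4}: a 2F1 with upper {1, 1}, lower {\frac{13}{5}}, scaled by C = -\frac{3}{11}. Verdict: none here - no I1-I6 shape fits x = \frac{3}{4} with lower {\frac{13}{5}}.
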